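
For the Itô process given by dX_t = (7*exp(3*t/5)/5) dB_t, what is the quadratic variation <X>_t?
<X>_t = 49*exp(6*t/5)/30 - 49/30

For an Itô process dX_t = a(t) dt + b(t) dB_t, the quadratic variation is <X>_t = int_0^t b(s)^2 ds (the drift term does not contribute). Here b(s) = 7*exp(3*s/5)/5, so
  b(s)^2 = 49*exp(6*s/5)/25.
Integrating from 0 to t:
  <X>_t = int_0^t (49*exp(6*s/5)/25) ds = 49*exp(6*t/5)/30 - 49/30.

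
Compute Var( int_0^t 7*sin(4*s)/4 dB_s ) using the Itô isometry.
Var = 49*t/32 - 49*sin(4*t)*cos(4*t)/128

The Itô integral of a deterministic integrand f(s) has mean 0 because each increment f(s) * (B_{s+ds} - B_s) has mean 0. By the Itô isometry:
  Var( int_0^t f(s) dB_s ) = E[ (int_0^t f(s) dB_s)^2 ] = int_0^t f(s)^2 ds.
Here f(s) = 7*sin(4*s)/4, so f(s)^2 = 49*sin(4*s)^2/16. Integrate:
  int_0^t (49*sin(4*s)^2/16) ds = 49*t/32 - 49*sin(4*t)*cos(4*t)/128.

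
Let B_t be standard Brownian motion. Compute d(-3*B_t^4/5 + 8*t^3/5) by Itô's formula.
d(-3*B_t^4/5 + 8*t^3/5) = (-18*B_t^2/5 + 24*t^2/5) dt + (-12*B_t^3/5) dB_t

Itô's formula for f(t, x): d f(t, B_t) = (f_t + (1/2) f_xx) dt + f_x dB_t. Compute partials of f(t, x) = 8*t^3/5 - 3*x^4/5:
  f_t(t,x)  = 24*t^2/5
  f_x(t,x)  = -12*x^3/5
  f_xx(t,x) = -36*x^2/5
Assemble drift = f_t + (1/2) f_xx = 24*t^2/5 - 18*x^2/5 and diffusion = f_x = -12*x^3/5. Substituting x = B_t:
  d(-3*B_t^4/5 + 8*t^3/5) = (-18*B_t^2/5 + 24*t^2/5) dt + (-12*B_t^3/5) dB_t.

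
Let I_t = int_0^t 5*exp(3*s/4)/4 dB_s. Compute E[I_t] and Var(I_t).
E[I_t] = 0; Var(I_t) = 25*exp(3*t/2)/24 - 25/24

The Itô integral of a deterministic integrand f(s) has mean 0 because each increment f(s) * (B_{s+ds} - B_s) has mean 0. By the Itô isometry:
  Var( int_0^t f(s) dB_s ) = E[ (int_0^t f(s) dB_s)^2 ] = int_0^t f(s)^2 ds.
Here f(s) = 5*exp(3*s/4)/4, so f(s)^2 = 25*exp(3*s/2)/16. Integrate:
  int_0^t (25*exp(3*s/2)/16) ds = 25*exp(3*t/2)/24 - 25/24.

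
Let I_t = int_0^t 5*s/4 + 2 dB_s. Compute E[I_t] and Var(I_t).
E[I_t] = 0; Var(I_t) = t*(25*t^2 + 120*t + 192)/48

The Itô integral of a deterministic integrand f(s) has mean 0 because each increment f(s) * (B_{s+ds} - B_s) has mean 0. By the Itô isometry:
  Var( int_0^t f(s) dB_s ) = E[ (int_0^t f(s) dB_s)^2 ] = int_0^t f(s)^2 ds.
Here f(s) = 5*s/4 + 2, so f(s)^2 = (5*s + 8)^2/16. Integrate:
  int_0^t ((5*s + 8)^2/16) ds = t*(25*t^2 + 120*t + 192)/48.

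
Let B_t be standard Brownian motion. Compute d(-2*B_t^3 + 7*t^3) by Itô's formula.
d(-2*B_t^3 + 7*t^3) = (-6*B_t + 21*t^2) dt + (-6*B_t^2) dB_t

Itô's formula for f(t, x): d f(t, B_t) = (f_t + (1/2) f_xx) dt + f_x dB_t. Compute partials of f(t, x) = 7*t^3 - 2*x^3:
  f_t(t,x)  = 21*t^2
  f_x(t,x)  = -6*x^2
  f_xx(t,x) = -12*x
Assemble drift = f_t + (1/2) f_xx = 21*t^2 - 6*x and diffusion = f_x = -6*x^2. Substituting x = B_t:
  d(-2*B_t^3 + 7*t^3) = (-6*B_t + 21*t^2) dt + (-6*B_t^2) dB_t.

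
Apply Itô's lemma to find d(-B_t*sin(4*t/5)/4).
d(-B_t*sin(4*t/5)/4) = (-B_t*cos(4*t/5)/5) dt + (-sin(4*t/5)/4) dB_t

Itô's formula for f(t, x): d f(t, B_t) = (f_t + (1/2) f_xx) dt + f_x dB_t. Compute partials of f(t, x) = -x*sin(4*t/5)/4:
  f_t(t,x)  = -x*cos(4*t/5)/5
  f_x(t,x)  = -sin(4*t/5)/4
  f_xx(t,x) = 0
Assemble drift = f_t + (1/2) f_xx = -x*cos(4*t/5)/5 and diffusion = f_x = -sin(4*t/5)/4. Substituting x = B_t:
  d(-B_t*sin(4*t/5)/4) = (-B_t*cos(4*t/5)/5) dt + (-sin(4*t/5)/4) dB_t.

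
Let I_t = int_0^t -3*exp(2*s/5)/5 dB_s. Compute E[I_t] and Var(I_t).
E[I_t] = 0; Var(I_t) = 9*exp(4*t/5)/20 - 9/20

The Itô integral of a deterministic integrand f(s) has mean 0 because each increment f(s) * (B_{s+ds} - B_s) has mean 0. By the Itô isometry:
  Var( int_0^t f(s) dB_s ) = E[ (int_0^t f(s) dB_s)^2 ] = int_0^t f(s)^2 ds.
Here f(s) = -3*exp(2*s/5)/5, so f(s)^2 = 9*exp(4*s/5)/25. Integrate:
  int_0^t (9*exp(4*s/5)/25) ds = 9*exp(4*t/5)/20 - 9/20.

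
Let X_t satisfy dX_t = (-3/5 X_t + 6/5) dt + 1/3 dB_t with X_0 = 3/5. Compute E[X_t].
E[X_t] = 2 - 7*exp(-3*t/5)/5

Taking expectations and using E[dB_t] = 0, the mean m(t) = E[X_t] satisfies the ODE m'(t) = a m(t) + b with m(0) = x_0. With a = -3/5, b = 6/5, x_0 = 3/5, the solution is
  m(t) = x_0 * exp(a t) + (b/a) * (exp(a t) - 1)
       = (3/5) * exp((-3/5) t) + ((6/5)/(-3/5)) * (exp((-3/5) t) - 1)
       = 2 - 7*exp(-3*t/5)/5.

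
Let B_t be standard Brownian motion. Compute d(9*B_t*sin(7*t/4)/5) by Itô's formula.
d(9*B_t*sin(7*t/4)/5) = (63*B_t*cos(7*t/4)/20) dt + (9*sin(7*t/4)/5) dB_t

Itô's formula for f(t, x): d f(t, B_t) = (f_t + (1/2) f_xx) dt + f_x dB_t. Compute partials of f(t, x) = 9*x*sin(7*t/4)/5:
  f_t(t,x)  = 63*x*cos(7*t/4)/20
  f_x(t,x)  = 9*sin(7*t/4)/5
  f_xx(t,x) = 0
Assemble drift = f_t + (1/2) f_xx = 63*x*cos(7*t/4)/20 and diffusion = f_x = 9*sin(7*t/4)/5. Substituting x = B_t:
  d(9*B_t*sin(7*t/4)/5) = (63*B_t*cos(7*t/4)/20) dt + (9*sin(7*t/4)/5) dB_t.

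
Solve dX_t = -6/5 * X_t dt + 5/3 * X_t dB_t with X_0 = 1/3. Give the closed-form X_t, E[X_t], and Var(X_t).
X_t = 1/3 * exp((-233/90) t + (5/3) B_t); E[X_t] = exp(-6*t/5)/3; Var(X_t) = (exp(25*t/9) - 1)*exp(-12*t/5)/9

For GBM dX = mu X dt + sigma X dB with X_0 = x_0, apply Itô to Y = log X: dY = (mu - sigma^2/2) dt + sigma dB, so Y_t = log(x_0) + (mu - sigma^2/2) t + sigma B_t and hence X_t = x_0 * exp((mu - sigma^2/2) t + sigma B_t).
With mu = -6/5, sigma = 5/3, x_0 = 1/3, this gives:
  X_t = 1/3 * exp((-233/90) * t + (5/3) * B_t).
Since sigma*B_t ~ Normal(0, sigma^2 t), E[exp(sigma*B_t)] = exp(sigma^2 t / 2); so E[X_t] = x_0 * exp((mu - sigma^2/2) t) * exp(sigma^2 t / 2) = x_0 * exp(mu t) = exp(-6*t/5)/3.
Var(X_t) = E[X_t^2] - (E[X_t])^2 = x_0^2 * exp(2 mu t) * (exp(sigma^2 t) - 1) = (exp(25*t/9) - 1)*exp(-12*t/5)/9.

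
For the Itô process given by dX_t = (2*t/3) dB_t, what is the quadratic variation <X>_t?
<X>_t = 4*t^3/27

For an Itô process dX_t = a(t) dt + b(t) dB_t, the quadratic variation is <X>_t = int_0^t b(s)^2 ds (the drift term does not contribute). Here b(s) = 2*s/3, so
  b(s)^2 = 4*s^2/9.
Integrating from 0 to t:
  <X>_t = int_0^t (4*s^2/9) ds = 4*t^3/27.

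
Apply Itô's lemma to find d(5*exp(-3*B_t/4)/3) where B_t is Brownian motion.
d(5*exp(-3*B_t/4)/3) = (15*exp(-3*B_t/4)/32) dt + (-5*exp(-3*B_t/4)/4) dB_t

Itô's formula for f(B_t) gives d f(B_t) = f'(B_t) dB_t + (1/2) f''(B_t) dt. Compute derivatives of f(x) = 5*exp(-3*x/4)/3:
  f'(x)  = -5*exp(-3*x/4)/4
  f''(x) = 15*exp(-3*x/4)/16
Substitute x = B_t and multiply the f'' term by 1/2:
  drift     = (1/2) * (15*exp(-3*x/4)/16) evaluated at B_t = 15*exp(-3*B_t/4)/32
  diffusion = (-5*exp(-3*x/4)/4) evaluated at B_t = -5*exp(-3*B_t/4)/4
Therefore d(5*exp(-3*B_t/4)/3) = (15*exp(-3*B_t/4)/32) dt + (-5*exp(-3*B_t/4)/4) dB_t.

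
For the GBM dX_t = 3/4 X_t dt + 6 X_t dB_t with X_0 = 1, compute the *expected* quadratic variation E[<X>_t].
E[<X>_t] = 24*exp(75*t/2)/25 - 24/25

<X>_t = int_0^t (6 * X_s)^2 ds. Taking expectation inside the integral: E[<X>_t] = 6^2 * int_0^t E[X_s^2] ds. For GBM, E[X_s^2] = x_0^2 * exp((2 mu + sigma^2) s). Integrating:
  E[<X>_t] = 6^2 * 1^2 * (exp((2*(3/4) + 6^2) t) - 1) / (2*(3/4) + 6^2)
           = 6^2 * 1^2 * (exp((75/2) t) - 1) / (75/2) = 24*exp(75*t/2)/25 - 24/25.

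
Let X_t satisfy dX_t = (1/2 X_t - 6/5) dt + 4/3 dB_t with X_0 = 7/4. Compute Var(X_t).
Var(X_t) = 16*exp(t)/9 - 16/9

The variance V(t) = Var(X_t) satisfies V'(t) = 2 a V(t) + c^2 with V(0) = 0 (drift coefficient is linear in X, diffusion is constant). With a = 1/2, c = 4/3, the solution is
  V(t) = (c^2 / (2 a)) * (exp(2 a t) - 1)
       = ((4/3)^2 / (2*(1/2))) * (exp(1 t) - 1)
       = 16*exp(t)/9 - 16/9.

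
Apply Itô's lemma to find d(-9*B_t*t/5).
d(-9*B_t*t/5) = (-9*B_t/5) dt + (-9*t/5) dB_t

Itô's formula for f(t, x): d f(t, B_t) = (f_t + (1/2) f_xx) dt + f_x dB_t. Compute partials of f(t, x) = -9*t*x/5:
  f_t(t,x)  = -9*x/5
  f_x(t,x)  = -9*t/5
  f_xx(t,x) = 0
Assemble drift = f_t + (1/2) f_xx = -9*x/5 and diffusion = f_x = -9*t/5. Substituting x = B_t:
  d(-9*B_t*t/5) = (-9*B_t/5) dt + (-9*t/5) dB_t.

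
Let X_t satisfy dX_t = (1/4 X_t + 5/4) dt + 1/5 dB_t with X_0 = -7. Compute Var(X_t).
Var(X_t) = 2*exp(t/2)/25 - 2/25

The variance V(t) = Var(X_t) satisfies V'(t) = 2 a V(t) + c^2 with V(0) = 0 (drift coefficient is linear in X, diffusion is constant). With a = 1/4, c = 1/5, the solution is
  V(t) = (c^2 / (2 a)) * (exp(2 a t) - 1)
       = ((1/5)^2 / (2*(1/4))) * (exp((1/2) t) - 1)
       = 2*exp(t/2)/25 - 2/25.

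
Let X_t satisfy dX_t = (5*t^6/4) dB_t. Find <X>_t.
<X>_t = 25*t^13/208

For an Itô process dX_t = a(t) dt + b(t) dB_t, the quadratic variation is <X>_t = int_0^t b(s)^2 ds (the drift term does not contribute). Here b(s) = 5*s^6/4, so
  b(s)^2 = 25*s^12/16.
Integrating from 0 to t:
  <X>_t = int_0^t (25*s^12/16) ds = 25*t^13/208.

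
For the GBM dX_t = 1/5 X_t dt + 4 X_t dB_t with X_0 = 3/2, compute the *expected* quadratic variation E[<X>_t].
E[<X>_t] = 90*exp(82*t/5)/41 - 90/41

<X>_t = int_0^t (4 * X_s)^2 ds. Taking expectation inside the integral: E[<X>_t] = 4^2 * int_0^t E[X_s^2] ds. For GBM, E[X_s^2] = x_0^2 * exp((2 mu + sigma^2) s). Integrating:
  E[<X>_t] = 4^2 * (3/2)^2 * (exp((2*(1/5) + 4^2) t) - 1) / (2*(1/5) + 4^2)
           = 4^2 * (3/2)^2 * (exp((82/5) t) - 1) / (82/5) = 90*exp(82*t/5)/41 - 90/41.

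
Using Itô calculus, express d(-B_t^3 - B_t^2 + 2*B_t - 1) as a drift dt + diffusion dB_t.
d(-B_t^3 - B_t^2 + 2*B_t - 1) = (-3*B_t - 1) dt + (-3*B_t^2 - 2*B_t + 2) dB_t

Itô's formula for f(B_t) gives d f(B_t) = f'(B_t) dB_t + (1/2) f''(B_t) dt. Compute derivatives of f(x) = -x^3 - x^2 + 2*x - 1:
  f'(x)  = -3*x^2 - 2*x + 2
  f''(x) = -6*x - 2
Substitute x = B_t and multiply the f'' term by 1/2:
  drift     = (1/2) * (-6*x - 2) evaluated at B_t = -3*B_t - 1
  diffusion = (-3*x^2 - 2*x + 2) evaluated at B_t = -3*B_t^2 - 2*B_t + 2
Therefore d(-B_t^3 - B_t^2 + 2*B_t - 1) = (-3*B_t - 1) dt + (-3*B_t^2 - 2*B_t + 2) dB_t.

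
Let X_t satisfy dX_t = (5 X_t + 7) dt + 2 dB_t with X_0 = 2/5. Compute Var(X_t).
Var(X_t) = 2*exp(10*t)/5 - 2/5

The variance V(t) = Var(X_t) satisfies V'(t) = 2 a V(t) + c^2 with V(0) = 0 (drift coefficient is linear in X, diffusion is constant). With a = 5, c = 2, the solution is
  V(t) = (c^2 / (2 a)) * (exp(2 a t) - 1)
       = (2^2 / (2*5)) * (exp(10 t) - 1)
       = 2*exp(10*t)/5 - 2/5.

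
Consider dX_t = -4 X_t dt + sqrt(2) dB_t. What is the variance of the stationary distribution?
lim Var(X_t) = 1/4

The OU SDE dX = -theta X dt + sigma dB admits the integrating factor exp(theta t): d(exp(theta t) X_t) = sigma exp(theta t) dB_t. Integrating from 0 to t gives X_t = x_0 * exp(-theta t) + sigma * int_0^t exp(-theta (t-s)) dB_s for any initial x_0. The Itô integral has variance (by the Itô isometry) sigma^2 * int_0^t exp(-2 theta (t - s)) ds = sigma^2 * (1 - exp(-2 theta t)) / (2 theta), independent of x_0.
With theta = 4, sigma = sqrt(2):
  Var(X_t) = (sqrt(2))^2 * (1 - exp(-2*4 t)) / (2 * 4) = 1/4 - exp(-8*t)/4.
As t -> infinity, exp(-2*4 t) -> 0, so the stationary variance is sigma^2 / (2 theta) = 1/4.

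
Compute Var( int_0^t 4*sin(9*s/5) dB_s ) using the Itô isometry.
Var = 8*t - 20*sin(18*t/5)/9

The Itô integral of a deterministic integrand f(s) has mean 0 because each increment f(s) * (B_{s+ds} - B_s) has mean 0. By the Itô isometry:
  Var( int_0^t f(s) dB_s ) = E[ (int_0^t f(s) dB_s)^2 ] = int_0^t f(s)^2 ds.
Here f(s) = 4*sin(9*s/5), so f(s)^2 = 16*sin(9*s/5)^2. Integrate:
  int_0^t (16*sin(9*s/5)^2) ds = 8*t - 20*sin(18*t/5)/9.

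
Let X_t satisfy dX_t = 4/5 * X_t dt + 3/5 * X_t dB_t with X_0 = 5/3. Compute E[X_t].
E[X_t] = 5*exp(4*t/5)/3

For GBM dX = mu X dt + sigma X dB with X_0 = x_0, apply Itô to Y = log X: dY = (mu - sigma^2/2) dt + sigma dB, so Y_t = log(x_0) + (mu - sigma^2/2) t + sigma B_t and hence X_t = x_0 * exp((mu - sigma^2/2) t + sigma B_t).
With mu = 4/5, sigma = 3/5, x_0 = 5/3, this gives:
  X_t = 5/3 * exp((31/50) * t + (3/5) * B_t).
Since sigma*B_t ~ Normal(0, sigma^2 t), E[exp(sigma*B_t)] = exp(sigma^2 t / 2); so E[X_t] = x_0 * exp((mu - sigma^2/2) t) * exp(sigma^2 t / 2) = x_0 * exp(mu t) = 5*exp(4*t/5)/3.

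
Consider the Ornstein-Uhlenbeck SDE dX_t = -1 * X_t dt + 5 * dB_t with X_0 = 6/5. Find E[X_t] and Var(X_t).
E[X_t] = 6*exp(-t)/5; Var(X_t) = 25/2 - 25*exp(-2*t)/2

The OU SDE dX = -theta X dt + sigma dB admits the integrating factor exp(theta t): d(exp(theta t) X_t) = sigma exp(theta t) dB_t. Integrating from 0 to t:
  X_t = x_0 * exp(-theta t) + sigma * int_0^t exp(-theta (t-s)) dB_s.
The Itô integral has mean 0 and (by the Itô isometry) variance sigma^2 * int_0^t exp(-2 theta (t - s)) ds = sigma^2 * (1 - exp(-2 theta t)) / (2 theta).
With theta = 1, sigma = 5, x_0 = 6/5:
  E[X_t] = 6/5 * exp(-1 t) = 6*exp(-t)/5
  Var(X_t) = (5)^2 * (1 - exp(-2*1 t)) / (2 * 1) = 25/2 - 25*exp(-2*t)/2.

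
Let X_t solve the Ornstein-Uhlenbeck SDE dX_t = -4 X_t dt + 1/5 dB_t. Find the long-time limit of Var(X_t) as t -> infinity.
lim Var(X_t) = 1/200

The OU SDE dX = -theta X dt + sigma dB admits the integrating factor exp(theta t): d(exp(theta t) X_t) = sigma exp(theta t) dB_t. Integrating from 0 to t gives X_t = x_0 * exp(-theta t) + sigma * int_0^t exp(-theta (t-s)) dB_s for any initial x_0. The Itô integral has variance (by the Itô isometry) sigma^2 * int_0^t exp(-2 theta (t - s)) ds = sigma^2 * (1 - exp(-2 theta t)) / (2 theta), independent of x_0.
With theta = 4, sigma = 1/5:
  Var(X_t) = (1/5)^2 * (1 - exp(-2*4 t)) / (2 * 4) = 1/200 - exp(-8*t)/200.
As t -> infinity, exp(-2*4 t) -> 0, so the stationary variance is sigma^2 / (2 theta) = 1/200.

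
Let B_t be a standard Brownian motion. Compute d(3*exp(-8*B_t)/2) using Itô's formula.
d(3*exp(-8*B_t)/2) = (48*exp(-8*B_t)) dt + (-12*exp(-8*B_t)) dB_t

Itô's formula for f(B_t) gives d f(B_t) = f'(B_t) dB_t + (1/2) f''(B_t) dt. Compute derivatives of f(x) = 3*exp(-8*x)/2:
  f'(x)  = -12*exp(-8*x)
  f''(x) = 96*exp(-8*x)
Substitute x = B_t and multiply the f'' term by 1/2:
  drift     = (1/2) * (96*exp(-8*x)) evaluated at B_t = 48*exp(-8*B_t)
  diffusion = (-12*exp(-8*x)) evaluated at B_t = -12*exp(-8*B_t)
Therefore d(3*exp(-8*B_t)/2) = (48*exp(-8*B_t)) dt + (-12*exp(-8*B_t)) dB_t.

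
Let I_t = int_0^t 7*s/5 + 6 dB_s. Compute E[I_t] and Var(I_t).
E[I_t] = 0; Var(I_t) = t*(49*t^2 + 630*t + 2700)/75

The Itô integral of a deterministic integrand f(s) has mean 0 because each increment f(s) * (B_{s+ds} - B_s) has mean 0. By the Itô isometry:
  Var( int_0^t f(s) dB_s ) = E[ (int_0^t f(s) dB_s)^2 ] = int_0^t f(s)^2 ds.
Here f(s) = 7*s/5 + 6, so f(s)^2 = (7*s + 30)^2/25. Integrate:
  int_0^t ((7*s + 30)^2/25) ds = t*(49*t^2 + 630*t + 2700)/75.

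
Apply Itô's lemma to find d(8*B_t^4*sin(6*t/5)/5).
d(8*B_t^4*sin(6*t/5)/5) = (48*B_t^2*(B_t^2*cos(6*t/5) + 5*sin(6*t/5))/25) dt + (32*B_t^3*sin(6*t/5)/5) dB_t

Itô's formula for f(t, x): d f(t, B_t) = (f_t + (1/2) f_xx) dt + f_x dB_t. Compute partials of f(t, x) = 8*x^4*sin(6*t/5)/5:
  f_t(t,x)  = 48*x^4*cos(6*t/5)/25
  f_x(t,x)  = 32*x^3*sin(6*t/5)/5
  f_xx(t,x) = 96*x^2*sin(6*t/5)/5
Assemble drift = f_t + (1/2) f_xx = 48*x^2*(x^2*cos(6*t/5) + 5*sin(6*t/5))/25 and diffusion = f_x = 32*x^3*sin(6*t/5)/5. Substituting x = B_t:
  d(8*B_t^4*sin(6*t/5)/5) = (48*B_t^2*(B_t^2*cos(6*t/5) + 5*sin(6*t/5))/25) dt + (32*B_t^3*sin(6*t/5)/5) dB_t.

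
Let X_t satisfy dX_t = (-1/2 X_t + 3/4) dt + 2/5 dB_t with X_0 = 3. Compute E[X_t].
E[X_t] = 3/2 + 3*exp(-t/2)/2

Taking expectations and using E[dB_t] = 0, the mean m(t) = E[X_t] satisfies the ODE m'(t) = a m(t) + b with m(0) = x_0. With a = -1/2, b = 3/4, x_0 = 3, the solution is
  m(t) = x_0 * exp(a t) + (b/a) * (exp(a t) - 1)
       = 3 * exp((-1/2) t) + ((3/4)/(-1/2)) * (exp((-1/2) t) - 1)
       = 3/2 + 3*exp(-t/2)/2.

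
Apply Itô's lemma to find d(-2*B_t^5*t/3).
d(-2*B_t^5*t/3) = (2*B_t^3*(-B_t^2 - 10*t)/3) dt + (-10*B_t^4*t/3) dB_t

Itô's formula for f(t, x): d f(t, B_t) = (f_t + (1/2) f_xx) dt + f_x dB_t. Compute partials of f(t, x) = -2*t*x^5/3:
  f_t(t,x)  = -2*x^5/3
  f_x(t,x)  = -10*t*x^4/3
  f_xx(t,x) = -40*t*x^3/3
Assemble drift = f_t + (1/2) f_xx = 2*x^3*(-10*t - x^2)/3 and diffusion = f_x = -10*t*x^4/3. Substituting x = B_t:
  d(-2*B_t^5*t/3) = (2*B_t^3*(-B_t^2 - 10*t)/3) dt + (-10*B_t^4*t/3) dB_t.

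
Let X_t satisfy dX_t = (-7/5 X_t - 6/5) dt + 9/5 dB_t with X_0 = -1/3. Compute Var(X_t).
Var(X_t) = 81/70 - 81*exp(-14*t/5)/70

The variance V(t) = Var(X_t) satisfies V'(t) = 2 a V(t) + c^2 with V(0) = 0 (drift coefficient is linear in X, diffusion is constant). With a = -7/5, c = 9/5, the solution is
  V(t) = (c^2 / (2 a)) * (exp(2 a t) - 1)
       = ((9/5)^2 / (2*(-7/5))) * (exp((-14/5) t) - 1)
       = 81/70 - 81*exp(-14*t/5)/70.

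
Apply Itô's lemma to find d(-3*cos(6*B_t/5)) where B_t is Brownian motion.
d(-3*cos(6*B_t/5)) = (54*cos(6*B_t/5)/25) dt + (18*sin(6*B_t/5)/5) dB_t

Itô's formula for f(B_t) gives d f(B_t) = f'(B_t) dB_t + (1/2) f''(B_t) dt. Compute derivatives of f(x) = -3*cos(6*x/5):
  f'(x)  = 18*sin(6*x/5)/5
  f''(x) = 108*cos(6*x/5)/25
Substitute x = B_t and multiply the f'' term by 1/2:
  drift     = (1/2) * (108*cos(6*x/5)/25) evaluated at B_t = 54*cos(6*B_t/5)/25
  diffusion = (18*sin(6*x/5)/5) evaluated at B_t = 18*sin(6*B_t/5)/5
Therefore d(-3*cos(6*B_t/5)) = (54*cos(6*B_t/5)/25) dt + (18*sin(6*B_t/5)/5) dB_t.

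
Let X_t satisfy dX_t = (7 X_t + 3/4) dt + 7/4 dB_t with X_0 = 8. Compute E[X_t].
E[X_t] = 227*exp(7*t)/28 - 3/28

Taking expectations and using E[dB_t] = 0, the mean m(t) = E[X_t] satisfies the ODE m'(t) = a m(t) + b with m(0) = x_0. With a = 7, b = 3/4, x_0 = 8, the solution is
  m(t) = x_0 * exp(a t) + (b/a) * (exp(a t) - 1)
       = 8 * exp(7 t) + ((3/4)/7) * (exp(7 t) - 1)
       = 227*exp(7*t)/28 - 3/28.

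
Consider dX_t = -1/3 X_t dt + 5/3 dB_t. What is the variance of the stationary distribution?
lim Var(X_t) = 25/6

The OU SDE dX = -theta X dt + sigma dB admits the integrating factor exp(theta t): d(exp(theta t) X_t) = sigma exp(theta t) dB_t. Integrating from 0 to t gives X_t = x_0 * exp(-theta t) + sigma * int_0^t exp(-theta (t-s)) dB_s for any initial x_0. The Itô integral has variance (by the Itô isometry) sigma^2 * int_0^t exp(-2 theta (t - s)) ds = sigma^2 * (1 - exp(-2 theta t)) / (2 theta), independent of x_0.
With theta = 1/3, sigma = 5/3:
  Var(X_t) = (5/3)^2 * (1 - exp(-2*1/3 t)) / (2 * 1/3) = 25/6 - 25*exp(-2*t/3)/6.
As t -> infinity, exp(-2*1/3 t) -> 0, so the stationary variance is sigma^2 / (2 theta) = 25/6.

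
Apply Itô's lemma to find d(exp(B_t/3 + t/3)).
d(exp(B_t/3 + t/3)) = (7*exp(B_t/3 + t/3)/18) dt + (exp(B_t/3 + t/3)/3) dB_t

Itô's formula for f(t, x): d f(t, B_t) = (f_t + (1/2) f_xx) dt + f_x dB_t. Compute partials of f(t, x) = exp(t/3 + x/3):
  f_t(t,x)  = exp(t/3 + x/3)/3
  f_x(t,x)  = exp(t/3 + x/3)/3
  f_xx(t,x) = exp(t/3 + x/3)/9
Assemble drift = f_t + (1/2) f_xx = 7*exp(t/3 + x/3)/18 and diffusion = f_x = exp(t/3 + x/3)/3. Substituting x = B_t:
  d(exp(B_t/3 + t/3)) = (7*exp(B_t/3 + t/3)/18) dt + (exp(B_t/3 + t/3)/3) dB_t.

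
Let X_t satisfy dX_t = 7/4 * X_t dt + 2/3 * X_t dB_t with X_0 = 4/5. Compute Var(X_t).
Var(X_t) = 16*(exp(4*t/9) - 1)*exp(7*t/2)/25

For GBM dX = mu X dt + sigma X dB with X_0 = x_0, apply Itô to Y = log X: dY = (mu - sigma^2/2) dt + sigma dB, so Y_t = log(x_0) + (mu - sigma^2/2) t + sigma B_t and hence X_t = x_0 * exp((mu - sigma^2/2) t + sigma B_t).
With mu = 7/4, sigma = 2/3, x_0 = 4/5, this gives:
  X_t = 4/5 * exp((55/36) * t + (2/3) * B_t).
Since sigma*B_t ~ Normal(0, sigma^2 t), E[exp(sigma*B_t)] = exp(sigma^2 t / 2); so E[X_t] = x_0 * exp((mu - sigma^2/2) t) * exp(sigma^2 t / 2) = x_0 * exp(mu t) = 4*exp(7*t/4)/5.
Var(X_t) = E[X_t^2] - (E[X_t])^2 = x_0^2 * exp(2 mu t) * (exp(sigma^2 t) - 1) = 16*(exp(4*t/9) - 1)*exp(7*t/2)/25.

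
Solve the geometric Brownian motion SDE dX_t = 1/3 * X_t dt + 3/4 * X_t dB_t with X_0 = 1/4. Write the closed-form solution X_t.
X_t = 1/4 * exp((5/96) * t + (3/4) * B_t)

For GBM dX = mu X dt + sigma X dB with X_0 = x_0, apply Itô to Y = log X: dY = (mu - sigma^2/2) dt + sigma dB, so Y_t = log(x_0) + (mu - sigma^2/2) t + sigma B_t and hence X_t = x_0 * exp((mu - sigma^2/2) t + sigma B_t).
With mu = 1/3, sigma = 3/4, x_0 = 1/4, this gives:
  X_t = 1/4 * exp((5/96) * t + (3/4) * B_t).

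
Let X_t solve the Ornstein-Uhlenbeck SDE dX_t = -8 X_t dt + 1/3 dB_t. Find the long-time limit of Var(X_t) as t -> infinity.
lim Var(X_t) = 1/144

The OU SDE dX = -theta X dt + sigma dB admits the integrating factor exp(theta t): d(exp(theta t) X_t) = sigma exp(theta t) dB_t. Integrating from 0 to t gives X_t = x_0 * exp(-theta t) + sigma * int_0^t exp(-theta (t-s)) dB_s for any initial x_0. The Itô integral has variance (by the Itô isometry) sigma^2 * int_0^t exp(-2 theta (t - s)) ds = sigma^2 * (1 - exp(-2 theta t)) / (2 theta), independent of x_0.
With theta = 8, sigma = 1/3:
  Var(X_t) = (1/3)^2 * (1 - exp(-2*8 t)) / (2 * 8) = 1/144 - exp(-16*t)/144.
As t -> infinity, exp(-2*8 t) -> 0, so the stationary variance is sigma^2 / (2 theta) = 1/144.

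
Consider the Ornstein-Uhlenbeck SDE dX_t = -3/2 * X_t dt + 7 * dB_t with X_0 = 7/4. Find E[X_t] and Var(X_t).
E[X_t] = 7*exp(-3*t/2)/4; Var(X_t) = 49/3 - 49*exp(-3*t)/3

The OU SDE dX = -theta X dt + sigma dB admits the integrating factor exp(theta t): d(exp(theta t) X_t) = sigma exp(theta t) dB_t. Integrating from 0 to t:
  X_t = x_0 * exp(-theta t) + sigma * int_0^t exp(-theta (t-s)) dB_s.
The Itô integral has mean 0 and (by the Itô isometry) variance sigma^2 * int_0^t exp(-2 theta (t - s)) ds = sigma^2 * (1 - exp(-2 theta t)) / (2 theta).
With theta = 3/2, sigma = 7, x_0 = 7/4:
  E[X_t] = 7/4 * exp(-3/2 t) = 7*exp(-3*t/2)/4
  Var(X_t) = (7)^2 * (1 - exp(-2*3/2 t)) / (2 * 3/2) = 49/3 - 49*exp(-3*t)/3.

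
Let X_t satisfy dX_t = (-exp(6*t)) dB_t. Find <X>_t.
<X>_t = exp(12*t)/12 - 1/12

For an Itô process dX_t = a(t) dt + b(t) dB_t, the quadratic variation is <X>_t = int_0^t b(s)^2 ds (the drift term does not contribute). Here b(s) = -exp(6*s), so
  b(s)^2 = exp(12*s).
Integrating from 0 to t:
  <X>_t = int_0^t (exp(12*s)) ds = exp(12*t)/12 - 1/12.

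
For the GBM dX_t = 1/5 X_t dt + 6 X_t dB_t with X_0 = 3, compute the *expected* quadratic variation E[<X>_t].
E[<X>_t] = 810*exp(182*t/5)/91 - 810/91

<X>_t = int_0^t (6 * X_s)^2 ds. Taking expectation inside the integral: E[<X>_t] = 6^2 * int_0^t E[X_s^2] ds. For GBM, E[X_s^2] = x_0^2 * exp((2 mu + sigma^2) s). Integrating:
  E[<X>_t] = 6^2 * 3^2 * (exp((2*(1/5) + 6^2) t) - 1) / (2*(1/5) + 6^2)
           = 6^2 * 3^2 * (exp((182/5) t) - 1) / (182/5) = 810*exp(182*t/5)/91 - 810/91.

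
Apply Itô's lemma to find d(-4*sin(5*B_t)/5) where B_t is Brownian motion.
d(-4*sin(5*B_t)/5) = (10*sin(5*B_t)) dt + (-4*cos(5*B_t)) dB_t

Itô's formula for f(B_t) gives d f(B_t) = f'(B_t) dB_t + (1/2) f''(B_t) dt. Compute derivatives of f(x) = -4*sin(5*x)/5:
  f'(x)  = -4*cos(5*x)
  f''(x) = 20*sin(5*x)
Substitute x = B_t and multiply the f'' term by 1/2:
  drift     = (1/2) * (20*sin(5*x)) evaluated at B_t = 10*sin(5*B_t)
  diffusion = (-4*cos(5*x)) evaluated at B_t = -4*cos(5*B_t)
Therefore d(-4*sin(5*B_t)/5) = (10*sin(5*B_t)) dt + (-4*cos(5*B_t)) dB_t.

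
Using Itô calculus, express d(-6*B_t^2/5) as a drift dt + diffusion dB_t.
d(-6*B_t^2/5) = (-6/5) dt + (-12*B_t/5) dB_t

Itô's formula for f(B_t) gives d f(B_t) = f'(B_t) dB_t + (1/2) f''(B_t) dt. Compute derivatives of f(x) = -6*x^2/5:
  f'(x)  = -12*x/5
  f''(x) = -12/5
Substitute x = B_t and multiply the f'' term by 1/2:
  drift     = (1/2) * (-12/5) evaluated at B_t = -6/5
  diffusion = (-12*x/5) evaluated at B_t = -12*B_t/5
Therefore d(-6*B_t^2/5) = (-6/5) dt + (-12*B_t/5) dB_t.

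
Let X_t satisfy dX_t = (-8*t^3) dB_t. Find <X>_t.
<X>_t = 64*t^7/7

For an Itô process dX_t = a(t) dt + b(t) dB_t, the quadratic variation is <X>_t = int_0^t b(s)^2 ds (the drift term does not contribute). Here b(s) = -8*s^3, so
  b(s)^2 = 64*s^6.
Integrating from 0 to t:
  <X>_t = int_0^t (64*s^6) ds = 64*t^7/7.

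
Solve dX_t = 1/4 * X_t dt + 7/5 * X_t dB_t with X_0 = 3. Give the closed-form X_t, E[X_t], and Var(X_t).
X_t = 3 * exp((-73/100) t + (7/5) B_t); E[X_t] = 3*exp(t/4); Var(X_t) = 9*(exp(49*t/25) - 1)*exp(t/2)

For GBM dX = mu X dt + sigma X dB with X_0 = x_0, apply Itô to Y = log X: dY = (mu - sigma^2/2) dt + sigma dB, so Y_t = log(x_0) + (mu - sigma^2/2) t + sigma B_t and hence X_t = x_0 * exp((mu - sigma^2/2) t + sigma B_t).
With mu = 1/4, sigma = 7/5, x_0 = 3, this gives:
  X_t = 3 * exp((-73/100) * t + (7/5) * B_t).
Since sigma*B_t ~ Normal(0, sigma^2 t), E[exp(sigma*B_t)] = exp(sigma^2 t / 2); so E[X_t] = x_0 * exp((mu - sigma^2/2) t) * exp(sigma^2 t / 2) = x_0 * exp(mu t) = 3*exp(t/4).
Var(X_t) = E[X_t^2] - (E[X_t])^2 = x_0^2 * exp(2 mu t) * (exp(sigma^2 t) - 1) = 9*(exp(49*t/25) - 1)*exp(t/2).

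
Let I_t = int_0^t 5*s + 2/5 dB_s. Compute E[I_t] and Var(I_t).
E[I_t] = 0; Var(I_t) = t*(625*t^2 + 150*t + 12)/75

The Itô integral of a deterministic integrand f(s) has mean 0 because each increment f(s) * (B_{s+ds} - B_s) has mean 0. By the Itô isometry:
  Var( int_0^t f(s) dB_s ) = E[ (int_0^t f(s) dB_s)^2 ] = int_0^t f(s)^2 ds.
Here f(s) = 5*s + 2/5, so f(s)^2 = (25*s + 2)^2/25. Integrate:
  int_0^t ((25*s + 2)^2/25) ds = t*(625*t^2 + 150*t + 12)/75.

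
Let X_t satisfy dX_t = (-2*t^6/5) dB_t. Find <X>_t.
<X>_t = 4*t^13/325

For an Itô process dX_t = a(t) dt + b(t) dB_t, the quadratic variation is <X>_t = int_0^t b(s)^2 ds (the drift term does not contribute). Here b(s) = -2*s^6/5, so
  b(s)^2 = 4*s^12/25.
Integrating from 0 to t:
  <X>_t = int_0^t (4*s^12/25) ds = 4*t^13/325.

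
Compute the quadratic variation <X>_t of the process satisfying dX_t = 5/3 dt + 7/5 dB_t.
<X>_t = 49*t/25

For an Itô process dX_t = a(t) dt + b(t) dB_t, the quadratic variation is <X>_t = int_0^t b(s)^2 ds (the drift term does not contribute). Here b(s) = 7/5, so
  b(s)^2 = 49/25.
Integrating from 0 to t:
  <X>_t = int_0^t (49/25) ds = 49*t/25.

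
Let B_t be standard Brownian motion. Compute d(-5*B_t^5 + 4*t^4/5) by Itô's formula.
d(-5*B_t^5 + 4*t^4/5) = (-50*B_t^3 + 16*t^3/5) dt + (-25*B_t^4) dB_t

Itô's formula for f(t, x): d f(t, B_t) = (f_t + (1/2) f_xx) dt + f_x dB_t. Compute partials of f(t, x) = 4*t^4/5 - 5*x^5:
  f_t(t,x)  = 16*t^3/5
  f_x(t,x)  = -25*x^4
  f_xx(t,x) = -100*x^3
Assemble drift = f_t + (1/2) f_xx = 16*t^3/5 - 50*x^3 and diffusion = f_x = -25*x^4. Substituting x = B_t:
  d(-5*B_t^5 + 4*t^4/5) = (-50*B_t^3 + 16*t^3/5) dt + (-25*B_t^4) dB_t.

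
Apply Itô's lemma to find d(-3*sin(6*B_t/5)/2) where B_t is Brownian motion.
d(-3*sin(6*B_t/5)/2) = (27*sin(6*B_t/5)/25) dt + (-9*cos(6*B_t/5)/5) dB_t

Itô's formula for f(B_t) gives d f(B_t) = f'(B_t) dB_t + (1/2) f''(B_t) dt. Compute derivatives of f(x) = -3*sin(6*x/5)/2:
  f'(x)  = -9*cos(6*x/5)/5
  f''(x) = 54*sin(6*x/5)/25
Substitute x = B_t and multiply the f'' term by 1/2:
  drift     = (1/2) * (54*sin(6*x/5)/25) evaluated at B_t = 27*sin(6*B_t/5)/25
  diffusion = (-9*cos(6*x/5)/5) evaluated at B_t = -9*cos(6*B_t/5)/5
Therefore d(-3*sin(6*B_t/5)/2) = (27*sin(6*B_t/5)/25) dt + (-9*cos(6*B_t/5)/5) dB_t.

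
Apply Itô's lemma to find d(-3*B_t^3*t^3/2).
d(-3*B_t^3*t^3/2) = (9*B_t*t^2*(-B_t^2 - t)/2) dt + (-9*B_t^2*t^3/2) dB_t

Itô's formula for f(t, x): d f(t, B_t) = (f_t + (1/2) f_xx) dt + f_x dB_t. Compute partials of f(t, x) = -3*t^3*x^3/2:
  f_t(t,x)  = -9*t^2*x^3/2
  f_x(t,x)  = -9*t^3*x^2/2
  f_xx(t,x) = -9*t^3*x
Assemble drift = f_t + (1/2) f_xx = 9*t^2*x*(-t - x^2)/2 and diffusion = f_x = -9*t^3*x^2/2. Substituting x = B_t:
  d(-3*B_t^3*t^3/2) = (9*B_t*t^2*(-B_t^2 - t)/2) dt + (-9*B_t^2*t^3/2) dB_t.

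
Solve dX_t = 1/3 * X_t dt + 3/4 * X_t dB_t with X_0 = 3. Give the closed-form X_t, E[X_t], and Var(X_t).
X_t = 3 * exp((5/96) t + (3/4) B_t); E[X_t] = 3*exp(t/3); Var(X_t) = 9*(exp(9*t/16) - 1)*exp(2*t/3)

For GBM dX = mu X dt + sigma X dB with X_0 = x_0, apply Itô to Y = log X: dY = (mu - sigma^2/2) dt + sigma dB, so Y_t = log(x_0) + (mu - sigma^2/2) t + sigma B_t and hence X_t = x_0 * exp((mu - sigma^2/2) t + sigma B_t).
With mu = 1/3, sigma = 3/4, x_0 = 3, this gives:
  X_t = 3 * exp((5/96) * t + (3/4) * B_t).
Since sigma*B_t ~ Normal(0, sigma^2 t), E[exp(sigma*B_t)] = exp(sigma^2 t / 2); so E[X_t] = x_0 * exp((mu - sigma^2/2) t) * exp(sigma^2 t / 2) = x_0 * exp(mu t) = 3*exp(t/3).
Var(X_t) = E[X_t^2] - (E[X_t])^2 = x_0^2 * exp(2 mu t) * (exp(sigma^2 t) - 1) = 9*(exp(9*t/16) - 1)*exp(2*t/3).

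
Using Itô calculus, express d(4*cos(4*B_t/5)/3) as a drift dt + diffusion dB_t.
d(4*cos(4*B_t/5)/3) = (-32*cos(4*B_t/5)/75) dt + (-16*sin(4*B_t/5)/15) dB_t

Itô's formula for f(B_t) gives d f(B_t) = f'(B_t) dB_t + (1/2) f''(B_t) dt. Compute derivatives of f(x) = 4*cos(4*x/5)/3:
  f'(x)  = -16*sin(4*x/5)/15
  f''(x) = -64*cos(4*x/5)/75
Substitute x = B_t and multiply the f'' term by 1/2:
  drift     = (1/2) * (-64*cos(4*x/5)/75) evaluated at B_t = -32*cos(4*B_t/5)/75
  diffusion = (-16*sin(4*x/5)/15) evaluated at B_t = -16*sin(4*B_t/5)/15
Therefore d(4*cos(4*B_t/5)/3) = (-32*cos(4*B_t/5)/75) dt + (-16*sin(4*B_t/5)/15) dB_t.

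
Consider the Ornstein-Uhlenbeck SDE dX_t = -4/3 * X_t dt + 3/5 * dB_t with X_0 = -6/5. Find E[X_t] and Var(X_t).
E[X_t] = -6*exp(-4*t/3)/5; Var(X_t) = 27/200 - 27*exp(-8*t/3)/200

The OU SDE dX = -theta X dt + sigma dB admits the integrating factor exp(theta t): d(exp(theta t) X_t) = sigma exp(theta t) dB_t. Integrating from 0 to t:
  X_t = x_0 * exp(-theta t) + sigma * int_0^t exp(-theta (t-s)) dB_s.
The Itô integral has mean 0 and (by the Itô isometry) variance sigma^2 * int_0^t exp(-2 theta (t - s)) ds = sigma^2 * (1 - exp(-2 theta t)) / (2 theta).
With theta = 4/3, sigma = 3/5, x_0 = -6/5:
  E[X_t] = -6/5 * exp(-4/3 t) = -6*exp(-4*t/3)/5
  Var(X_t) = (3/5)^2 * (1 - exp(-2*4/3 t)) / (2 * 4/3) = 27/200 - 27*exp(-8*t/3)/200.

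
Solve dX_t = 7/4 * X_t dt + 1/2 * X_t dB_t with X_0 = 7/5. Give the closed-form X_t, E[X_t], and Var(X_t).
X_t = 7/5 * exp((13/8) t + (1/2) B_t); E[X_t] = 7*exp(7*t/4)/5; Var(X_t) = 49*(exp(t/4) - 1)*exp(7*t/2)/25

For GBM dX = mu X dt + sigma X dB with X_0 = x_0, apply Itô to Y = log X: dY = (mu - sigma^2/2) dt + sigma dB, so Y_t = log(x_0) + (mu - sigma^2/2) t + sigma B_t and hence X_t = x_0 * exp((mu - sigma^2/2) t + sigma B_t).
With mu = 7/4, sigma = 1/2, x_0 = 7/5, this gives:
  X_t = 7/5 * exp((13/8) * t + (1/2) * B_t).
Since sigma*B_t ~ Normal(0, sigma^2 t), E[exp(sigma*B_t)] = exp(sigma^2 t / 2); so E[X_t] = x_0 * exp((mu - sigma^2/2) t) * exp(sigma^2 t / 2) = x_0 * exp(mu t) = 7*exp(7*t/4)/5.
Var(X_t) = E[X_t^2] - (E[X_t])^2 = x_0^2 * exp(2 mu t) * (exp(sigma^2 t) - 1) = 49*(exp(t/4) - 1)*exp(7*t/2)/25.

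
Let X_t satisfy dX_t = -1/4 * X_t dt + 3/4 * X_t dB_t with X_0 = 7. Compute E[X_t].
E[X_t] = 7*exp(-t/4)

For GBM dX = mu X dt + sigma X dB with X_0 = x_0, apply Itô to Y = log X: dY = (mu - sigma^2/2) dt + sigma dB, so Y_t = log(x_0) + (mu - sigma^2/2) t + sigma B_t and hence X_t = x_0 * exp((mu - sigma^2/2) t + sigma B_t).
With mu = -1/4, sigma = 3/4, x_0 = 7, this gives:
  X_t = 7 * exp((-17/32) * t + (3/4) * B_t).
Since sigma*B_t ~ Normal(0, sigma^2 t), E[exp(sigma*B_t)] = exp(sigma^2 t / 2); so E[X_t] = x_0 * exp((mu - sigma^2/2) t) * exp(sigma^2 t / 2) = x_0 * exp(mu t) = 7*exp(-t/4).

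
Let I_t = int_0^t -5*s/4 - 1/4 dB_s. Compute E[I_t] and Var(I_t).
E[I_t] = 0; Var(I_t) = t*(25*t^2 + 15*t + 3)/48

The Itô integral of a deterministic integrand f(s) has mean 0 because each increment f(s) * (B_{s+ds} - B_s) has mean 0. By the Itô isometry:
  Var( int_0^t f(s) dB_s ) = E[ (int_0^t f(s) dB_s)^2 ] = int_0^t f(s)^2 ds.
Here f(s) = -5*s/4 - 1/4, so f(s)^2 = (5*s + 1)^2/16. Integrate:
  int_0^t ((5*s + 1)^2/16) ds = t*(25*t^2 + 15*t + 3)/48.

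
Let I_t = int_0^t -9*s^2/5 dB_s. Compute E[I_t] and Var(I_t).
E[I_t] = 0; Var(I_t) = 81*t^5/125

The Itô integral of a deterministic integrand f(s) has mean 0 because each increment f(s) * (B_{s+ds} - B_s) has mean 0. By the Itô isometry:
  Var( int_0^t f(s) dB_s ) = E[ (int_0^t f(s) dB_s)^2 ] = int_0^t f(s)^2 ds.
Here f(s) = -9*s^2/5, so f(s)^2 = 81*s^4/25. Integrate:
  int_0^t (81*s^4/25) ds = 81*t^5/125.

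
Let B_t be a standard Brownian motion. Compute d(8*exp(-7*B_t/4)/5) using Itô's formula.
d(8*exp(-7*B_t/4)/5) = (49*exp(-7*B_t/4)/20) dt + (-14*exp(-7*B_t/4)/5) dB_t

Itô's formula for f(B_t) gives d f(B_t) = f'(B_t) dB_t + (1/2) f''(B_t) dt. Compute derivatives of f(x) = 8*exp(-7*x/4)/5:
  f'(x)  = -14*exp(-7*x/4)/5
  f''(x) = 49*exp(-7*x/4)/10
Substitute x = B_t and multiply the f'' term by 1/2:
  drift     = (1/2) * (49*exp(-7*x/4)/10) evaluated at B_t = 49*exp(-7*B_t/4)/20
  diffusion = (-14*exp(-7*x/4)/5) evaluated at B_t = -14*exp(-7*B_t/4)/5
Therefore d(8*exp(-7*B_t/4)/5) = (49*exp(-7*B_t/4)/20) dt + (-14*exp(-7*B_t/4)/5) dB_t.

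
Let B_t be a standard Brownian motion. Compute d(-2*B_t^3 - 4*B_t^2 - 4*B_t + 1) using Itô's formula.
d(-2*B_t^3 - 4*B_t^2 - 4*B_t + 1) = (-6*B_t - 4) dt + (-6*B_t^2 - 8*B_t - 4) dB_t

Itô's formula for f(B_t) gives d f(B_t) = f'(B_t) dB_t + (1/2) f''(B_t) dt. Compute derivatives of f(x) = -2*x^3 - 4*x^2 - 4*x + 1:
  f'(x)  = -6*x^2 - 8*x - 4
  f''(x) = -12*x - 8
Substitute x = B_t and multiply the f'' term by 1/2:
  drift     = (1/2) * (-12*x - 8) evaluated at B_t = -6*B_t - 4
  diffusion = (-6*x^2 - 8*x - 4) evaluated at B_t = -6*B_t^2 - 8*B_t - 4
Therefore d(-2*B_t^3 - 4*B_t^2 - 4*B_t + 1) = (-6*B_t - 4) dt + (-6*B_t^2 - 8*B_t - 4) dB_t.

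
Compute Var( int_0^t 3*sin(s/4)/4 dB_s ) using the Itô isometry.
Var = 9*t/32 - 9*sin(t/2)/16

The Itô integral of a deterministic integrand f(s) has mean 0 because each increment f(s) * (B_{s+ds} - B_s) has mean 0. By the Itô isometry:
  Var( int_0^t f(s) dB_s ) = E[ (int_0^t f(s) dB_s)^2 ] = int_0^t f(s)^2 ds.
Here f(s) = 3*sin(s/4)/4, so f(s)^2 = 9*sin(s/4)^2/16. Integrate:
  int_0^t (9*sin(s/4)^2/16) ds = 9*t/32 - 9*sin(t/2)/16.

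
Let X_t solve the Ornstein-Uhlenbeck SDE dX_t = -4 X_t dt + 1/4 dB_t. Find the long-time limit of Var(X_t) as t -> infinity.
lim Var(X_t) = 1/128

The OU SDE dX = -theta X dt + sigma dB admits the integrating factor exp(theta t): d(exp(theta t) X_t) = sigma exp(theta t) dB_t. Integrating from 0 to t gives X_t = x_0 * exp(-theta t) + sigma * int_0^t exp(-theta (t-s)) dB_s for any initial x_0. The Itô integral has variance (by the Itô isometry) sigma^2 * int_0^t exp(-2 theta (t - s)) ds = sigma^2 * (1 - exp(-2 theta t)) / (2 theta), independent of x_0.
With theta = 4, sigma = 1/4:
  Var(X_t) = (1/4)^2 * (1 - exp(-2*4 t)) / (2 * 4) = 1/128 - exp(-8*t)/128.
As t -> infinity, exp(-2*4 t) -> 0, so the stationary variance is sigma^2 / (2 theta) = 1/128.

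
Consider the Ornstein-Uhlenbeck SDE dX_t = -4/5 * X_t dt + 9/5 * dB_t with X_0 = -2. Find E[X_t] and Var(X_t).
E[X_t] = -2*exp(-4*t/5); Var(X_t) = 81/40 - 81*exp(-8*t/5)/40

The OU SDE dX = -theta X dt + sigma dB admits the integrating factor exp(theta t): d(exp(theta t) X_t) = sigma exp(theta t) dB_t. Integrating from 0 to t:
  X_t = x_0 * exp(-theta t) + sigma * int_0^t exp(-theta (t-s)) dB_s.
The Itô integral has mean 0 and (by the Itô isometry) variance sigma^2 * int_0^t exp(-2 theta (t - s)) ds = sigma^2 * (1 - exp(-2 theta t)) / (2 theta).
With theta = 4/5, sigma = 9/5, x_0 = -2:
  E[X_t] = -2 * exp(-4/5 t) = -2*exp(-4*t/5)
  Var(X_t) = (9/5)^2 * (1 - exp(-2*4/5 t)) / (2 * 4/5) = 81/40 - 81*exp(-8*t/5)/40.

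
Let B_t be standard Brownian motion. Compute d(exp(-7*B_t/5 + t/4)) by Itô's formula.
d(exp(-7*B_t/5 + t/4)) = (123*exp(-7*B_t/5 + t/4)/100) dt + (-7*exp(-7*B_t/5 + t/4)/5) dB_t

Itô's formula for f(t, x): d f(t, B_t) = (f_t + (1/2) f_xx) dt + f_x dB_t. Compute partials of f(t, x) = exp(t/4 - 7*x/5):
  f_t(t,x)  = exp(t/4 - 7*x/5)/4
  f_x(t,x)  = -7*exp(t/4 - 7*x/5)/5
  f_xx(t,x) = 49*exp(t/4 - 7*x/5)/25
Assemble drift = f_t + (1/2) f_xx = 123*exp(t/4 - 7*x/5)/100 and diffusion = f_x = -7*exp(t/4 - 7*x/5)/5. Substituting x = B_t:
  d(exp(-7*B_t/5 + t/4)) = (123*exp(-7*B_t/5 + t/4)/100) dt + (-7*exp(-7*B_t/5 + t/4)/5) dB_t.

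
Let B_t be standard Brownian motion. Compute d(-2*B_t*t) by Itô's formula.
d(-2*B_t*t) = (-2*B_t) dt + (-2*t) dB_t

Itô's formula for f(t, x): d f(t, B_t) = (f_t + (1/2) f_xx) dt + f_x dB_t. Compute partials of f(t, x) = -2*t*x:
  f_t(t,x)  = -2*x
  f_x(t,x)  = -2*t
  f_xx(t,x) = 0
Assemble drift = f_t + (1/2) f_xx = -2*x and diffusion = f_x = -2*t. Substituting x = B_t:
  d(-2*B_t*t) = (-2*B_t) dt + (-2*t) dB_t.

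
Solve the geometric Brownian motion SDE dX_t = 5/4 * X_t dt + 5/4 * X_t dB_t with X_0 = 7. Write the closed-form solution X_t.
X_t = 7 * exp((15/32) * t + (5/4) * B_t)

For GBM dX = mu X dt + sigma X dB with X_0 = x_0, apply Itô to Y = log X: dY = (mu - sigma^2/2) dt + sigma dB, so Y_t = log(x_0) + (mu - sigma^2/2) t + sigma B_t and hence X_t = x_0 * exp((mu - sigma^2/2) t + sigma B_t).
With mu = 5/4, sigma = 5/4, x_0 = 7, this gives:
  X_t = 7 * exp((15/32) * t + (5/4) * B_t).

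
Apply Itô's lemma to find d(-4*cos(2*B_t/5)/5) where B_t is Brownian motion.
d(-4*cos(2*B_t/5)/5) = (8*cos(2*B_t/5)/125) dt + (8*sin(2*B_t/5)/25) dB_t

Itô's formula for f(B_t) gives d f(B_t) = f'(B_t) dB_t + (1/2) f''(B_t) dt. Compute derivatives of f(x) = -4*cos(2*x/5)/5:
  f'(x)  = 8*sin(2*x/5)/25
  f''(x) = 16*cos(2*x/5)/125
Substitute x = B_t and multiply the f'' term by 1/2:
  drift     = (1/2) * (16*cos(2*x/5)/125) evaluated at B_t = 8*cos(2*B_t/5)/125
  diffusion = (8*sin(2*x/5)/25) evaluated at B_t = 8*sin(2*B_t/5)/25
Therefore d(-4*cos(2*B_t/5)/5) = (8*cos(2*B_t/5)/125) dt + (8*sin(2*B_t/5)/25) dB_t.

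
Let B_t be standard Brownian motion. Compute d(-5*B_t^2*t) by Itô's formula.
d(-5*B_t^2*t) = (-5*B_t^2 - 5*t) dt + (-10*B_t*t) dB_t

Itô's formula for f(t, x): d f(t, B_t) = (f_t + (1/2) f_xx) dt + f_x dB_t. Compute partials of f(t, x) = -5*t*x^2:
  f_t(t,x)  = -5*x^2
  f_x(t,x)  = -10*t*x
  f_xx(t,x) = -10*t
Assemble drift = f_t + (1/2) f_xx = -5*t - 5*x^2 and diffusion = f_x = -10*t*x. Substituting x = B_t:
  d(-5*B_t^2*t) = (-5*B_t^2 - 5*t) dt + (-10*B_t*t) dB_t.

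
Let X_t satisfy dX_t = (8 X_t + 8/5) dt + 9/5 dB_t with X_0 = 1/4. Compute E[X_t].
E[X_t] = 9*exp(8*t)/20 - 1/5

Taking expectations and using E[dB_t] = 0, the mean m(t) = E[X_t] satisfies the ODE m'(t) = a m(t) + b with m(0) = x_0. With a = 8, b = 8/5, x_0 = 1/4, the solution is
  m(t) = x_0 * exp(a t) + (b/a) * (exp(a t) - 1)
       = (1/4) * exp(8 t) + ((8/5)/8) * (exp(8 t) - 1)
       = 9*exp(8*t)/20 - 1/5.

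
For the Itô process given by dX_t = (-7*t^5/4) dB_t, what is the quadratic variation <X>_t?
<X>_t = 49*t^11/176

For an Itô process dX_t = a(t) dt + b(t) dB_t, the quadratic variation is <X>_t = int_0^t b(s)^2 ds (the drift term does not contribute). Here b(s) = -7*s^5/4, so
  b(s)^2 = 49*s^10/16.
Integrating from 0 to t:
  <X>_t = int_0^t (49*s^10/16) ds = 49*t^11/176.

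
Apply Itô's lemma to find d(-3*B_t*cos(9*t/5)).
d(-3*B_t*cos(9*t/5)) = (27*B_t*sin(9*t/5)/5) dt + (-3*cos(9*t/5)) dB_t

Itô's formula for f(t, x): d f(t, B_t) = (f_t + (1/2) f_xx) dt + f_x dB_t. Compute partials of f(t, x) = -3*x*cos(9*t/5):
  f_t(t,x)  = 27*x*sin(9*t/5)/5
  f_x(t,x)  = -3*cos(9*t/5)
  f_xx(t,x) = 0
Assemble drift = f_t + (1/2) f_xx = 27*x*sin(9*t/5)/5 and diffusion = f_x = -3*cos(9*t/5). Substituting x = B_t:
  d(-3*B_t*cos(9*t/5)) = (27*B_t*sin(9*t/5)/5) dt + (-3*cos(9*t/5)) dB_t.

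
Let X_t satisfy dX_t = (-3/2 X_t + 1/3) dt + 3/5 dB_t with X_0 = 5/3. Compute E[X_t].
E[X_t] = 2/9 + 13*exp(-3*t/2)/9

Taking expectations and using E[dB_t] = 0, the mean m(t) = E[X_t] satisfies the ODE m'(t) = a m(t) + b with m(0) = x_0. With a = -3/2, b = 1/3, x_0 = 5/3, the solution is
  m(t) = x_0 * exp(a t) + (b/a) * (exp(a t) - 1)
       = (5/3) * exp((-3/2) t) + ((1/3)/(-3/2)) * (exp((-3/2) t) - 1)
       = 2/9 + 13*exp(-3*t/2)/9.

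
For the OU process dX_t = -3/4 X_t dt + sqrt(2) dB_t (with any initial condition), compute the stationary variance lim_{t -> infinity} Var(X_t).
lim Var(X_t) = 4/3

The OU SDE dX = -theta X dt + sigma dB admits the integrating factor exp(theta t): d(exp(theta t) X_t) = sigma exp(theta t) dB_t. Integrating from 0 to t gives X_t = x_0 * exp(-theta t) + sigma * int_0^t exp(-theta (t-s)) dB_s for any initial x_0. The Itô integral has variance (by the Itô isometry) sigma^2 * int_0^t exp(-2 theta (t - s)) ds = sigma^2 * (1 - exp(-2 theta t)) / (2 theta), independent of x_0.
With theta = 3/4, sigma = sqrt(2):
  Var(X_t) = (sqrt(2))^2 * (1 - exp(-2*3/4 t)) / (2 * 3/4) = 4/3 - 4*exp(-3*t/2)/3.
As t -> infinity, exp(-2*3/4 t) -> 0, so the stationary variance is sigma^2 / (2 theta) = 4/3.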